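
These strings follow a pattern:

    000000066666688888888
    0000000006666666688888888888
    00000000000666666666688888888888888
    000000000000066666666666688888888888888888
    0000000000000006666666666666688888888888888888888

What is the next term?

Reading off run lengths: 0 runs 7, 9, 11, 13, 15; 6 runs 6, 8, 10, 12, 14; 8 runs 8, 11, 14, 17, 20 — each is linear in n, where the shown terms are n = 3, 4, 5, 6, 7.
Setting n = 8 gives 17, 16, 23 characters in each block.

00000000000000000666666666666666688888888888888888888888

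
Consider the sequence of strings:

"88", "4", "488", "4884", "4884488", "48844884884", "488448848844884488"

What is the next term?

Each term (from the third on) is the previous term followed by the one before it: term 3 = 4·88 = 488.
The next term joins 488448848844884488 and 48844884884.

48844884884488448848844884884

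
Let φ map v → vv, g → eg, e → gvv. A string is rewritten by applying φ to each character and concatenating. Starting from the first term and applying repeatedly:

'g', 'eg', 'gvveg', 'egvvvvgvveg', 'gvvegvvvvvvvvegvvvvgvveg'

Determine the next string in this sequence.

egvvvvgvvegvvvvvvvvvvvvvvvvgvvegvvvvvvvvegvvvvgvveg

Applying the rule to each of the 24 symbols of gvvegvvvvvvvvegvvvvgvveg gives the pieces eg vv vv gvv eg vv vv vv vv vv vv vv vv gvv eg vv vv vv vv eg vv vv gvv eg, which concatenate to the answer.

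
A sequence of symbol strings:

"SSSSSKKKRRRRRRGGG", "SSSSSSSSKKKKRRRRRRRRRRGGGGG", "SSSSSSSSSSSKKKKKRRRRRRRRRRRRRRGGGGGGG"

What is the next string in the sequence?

Term n consists of 3n+2 S's, followed by n+2 K's, followed by 4n+2 R's, followed by 2n+1 G's (n = 1, 2, …).
Setting n = 4 gives 14, 6, 18, 9 characters in each block.

SSSSSSSSSSSSSSKKKKKKRRRRRRRRRRRRRRRRRRGGGGGGGGG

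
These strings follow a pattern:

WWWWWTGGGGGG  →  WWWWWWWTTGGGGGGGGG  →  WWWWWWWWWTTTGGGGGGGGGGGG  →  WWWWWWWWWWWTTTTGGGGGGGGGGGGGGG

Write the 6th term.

The n-th term is 2n+1 W's then n-1 T's then 3n G's, where the shown terms are n = 2, 3, 4, 5.
Setting n = 7 gives 15, 6, 21 characters in each block.

WWWWWWWWWWWWWWWTTTTTTGGGGGGGGGGGGGGGGGGGGG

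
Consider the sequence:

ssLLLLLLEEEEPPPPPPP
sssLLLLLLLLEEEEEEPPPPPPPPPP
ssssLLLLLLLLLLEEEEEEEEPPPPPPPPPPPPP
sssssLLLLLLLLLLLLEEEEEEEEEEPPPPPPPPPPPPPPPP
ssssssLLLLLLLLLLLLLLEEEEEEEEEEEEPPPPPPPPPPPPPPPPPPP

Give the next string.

Term n consists of n-1 s's, followed by 2n L's, followed by 2n-2 E's, followed by 3n-2 P's, where the shown terms are n = 3, 4, 5, 6, 7.
Setting n = 8 gives 7, 16, 14, 22 characters in each block.

sssssssLLLLLLLLLLLLLLLLEEEEEEEEEEEEEEPPPPPPPPPPPPPPPPPPPPPP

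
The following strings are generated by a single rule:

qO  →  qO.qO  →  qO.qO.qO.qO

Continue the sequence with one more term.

qO.qO.qO.qO.qO.qO.qO.qO

Every step duplicates the string with '.' between the halves.
One more doubling of qO.qO.qO.qO gives the answer.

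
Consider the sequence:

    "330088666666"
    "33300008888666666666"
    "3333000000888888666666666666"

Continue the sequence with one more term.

333330000000088888888666666666666666

Each string has the form 3^{n+1} 0^{2n} 8^{2n} 6^{3n+3} (n = 1, 2, …).
Setting n = 4 gives 5, 8, 8, 15 characters in each block.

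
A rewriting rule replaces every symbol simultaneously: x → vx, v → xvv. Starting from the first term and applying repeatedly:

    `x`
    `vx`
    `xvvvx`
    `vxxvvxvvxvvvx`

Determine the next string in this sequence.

Rewriting the 13 symbols of vxxvvxvvxvvvx one by one yields xvv vx vx xvv xvv vx xvv xvv vx xvv xvv xvv vx; concatenated:

xvvvxvxxvvxvvvxxvvxvvvxxvvxvvxvvvx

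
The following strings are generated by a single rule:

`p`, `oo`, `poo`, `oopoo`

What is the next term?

poooopoo

From term 3 onward, concatenate the second-to-last term with the last: p·oo = poo, oo·poo = oopoo, …
So term 5 is poo·oopoo.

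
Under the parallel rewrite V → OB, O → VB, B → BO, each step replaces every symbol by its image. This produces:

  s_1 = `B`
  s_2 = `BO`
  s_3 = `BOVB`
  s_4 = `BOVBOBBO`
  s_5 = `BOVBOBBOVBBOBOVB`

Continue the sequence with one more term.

Replace each of the 16 characters of BOVBOBBOVBBOBOVB in place — BO VB OB BO VB BO BO VB OB BO BO VB BO VB OB BO — and concatenate.

BOVBOBBOVBBOBOVBOBBOBOVBBOVBOBBO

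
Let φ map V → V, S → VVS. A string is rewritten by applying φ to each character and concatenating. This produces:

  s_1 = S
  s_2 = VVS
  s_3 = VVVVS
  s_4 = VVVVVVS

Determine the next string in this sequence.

VVVVVVVVS

Apply φ to VVVVVVS symbol by symbol: V→V, V→V, V→V, V→V, V→V, V→V, S→VVS; joined: V V V V V V VVS.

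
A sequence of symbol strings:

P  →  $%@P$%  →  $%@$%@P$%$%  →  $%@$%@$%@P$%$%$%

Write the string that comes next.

Each term wraps the previous one in $%@ on the left and $% on the right.
So the next term is $%@·$%@$%@$%@P$%$%$%·$%.

$%@$%@$%@$%@P$%$%$%$%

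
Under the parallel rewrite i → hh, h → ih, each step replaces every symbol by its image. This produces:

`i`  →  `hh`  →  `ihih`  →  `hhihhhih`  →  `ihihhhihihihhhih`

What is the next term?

Rewriting the 16 symbols of ihihhhihihihhhih one by one yields hh ih hh ih ih ih hh ih hh ih hh ih ih ih hh ih; concatenated:

hhihhhihihihhhihhhihhhihihihhhih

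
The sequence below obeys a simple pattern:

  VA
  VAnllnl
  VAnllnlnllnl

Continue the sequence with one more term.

Every step adds nllnl to the end: s(k+1) = s(k)·nllnl.
So the next term is VAnllnlnllnl·nllnl.

VAnllnlnllnlnllnl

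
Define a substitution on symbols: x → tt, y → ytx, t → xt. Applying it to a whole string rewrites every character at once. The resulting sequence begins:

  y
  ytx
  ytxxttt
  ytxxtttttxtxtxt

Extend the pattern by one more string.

ytxxtttttxtxtxtxtxtttxtttxtttxt

Replace each of the 15 characters of ytxxtttttxtxtxt in place — ytx xt tt tt xt xt xt xt xt tt xt tt xt tt xt — and concatenate.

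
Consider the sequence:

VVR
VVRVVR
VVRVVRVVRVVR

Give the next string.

Each string is two copies of the previous one concatenated.
Doubling VVRVVRVVRVVR:

VVRVVRVVRVVRVVRVVRVVRVVR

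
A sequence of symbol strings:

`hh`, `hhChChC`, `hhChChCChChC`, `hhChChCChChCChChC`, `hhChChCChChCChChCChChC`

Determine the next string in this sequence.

The strings grow by a fixed suffix ChChC each time.
So the next term is hhChChCChChCChChCChChC·ChChC.

hhChChCChChCChChCChChCChChC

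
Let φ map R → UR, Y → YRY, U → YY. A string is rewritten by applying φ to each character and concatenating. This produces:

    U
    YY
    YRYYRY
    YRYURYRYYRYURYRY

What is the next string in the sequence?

Rewriting the 16 symbols of YRYURYRYYRYURYRY one by one yields YRY UR YRY YY UR YRY UR YRY YRY UR YRY YY UR YRY UR YRY; concatenated:

YRYURYRYYYURYRYURYRYYRYURYRYYYURYRYURYRY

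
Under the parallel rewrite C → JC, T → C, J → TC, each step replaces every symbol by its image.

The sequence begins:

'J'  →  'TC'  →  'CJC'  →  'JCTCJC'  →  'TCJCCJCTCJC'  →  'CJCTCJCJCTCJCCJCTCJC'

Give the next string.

Rewriting the 20 symbols of CJCTCJCJCTCJCCJCTCJC one by one yields JC TC JC C JC TC JC TC JC C JC TC JC JC TC JC C JC TC JC; concatenated:

JCTCJCCJCTCJCTCJCCJCTCJCJCTCJCCJCTCJC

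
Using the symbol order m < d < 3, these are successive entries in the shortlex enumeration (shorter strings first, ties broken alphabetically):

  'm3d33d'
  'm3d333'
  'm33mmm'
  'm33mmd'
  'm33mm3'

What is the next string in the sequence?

Find the rightmost character of m33mm3 below 3, bump it to the next letter, and reset everything to its right to m.

m33mdm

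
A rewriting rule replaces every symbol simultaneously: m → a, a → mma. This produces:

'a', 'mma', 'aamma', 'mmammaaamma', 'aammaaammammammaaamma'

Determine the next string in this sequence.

mmammaaammammammaaammaaammaaammammammaaamma

Replace each of the 21 characters of aammaaammammammaaamma in place — mma mma a a mma mma mma a a mma a a mma a a mma mma mma a a mma — and concatenate.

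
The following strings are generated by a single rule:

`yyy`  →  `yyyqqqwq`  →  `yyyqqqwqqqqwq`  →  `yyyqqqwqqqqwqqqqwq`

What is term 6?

yyyqqqwqqqqwqqqqwqqqqwqqqqwq

The strings grow by a fixed suffix qqqwq each time.
From yyyqqqwqqqqwqqqqwq, 2 further steps: yyyqqqwqqqqwqqqqwq → yyyqqqwqqqqwqqqqwqqqqwq → (answer).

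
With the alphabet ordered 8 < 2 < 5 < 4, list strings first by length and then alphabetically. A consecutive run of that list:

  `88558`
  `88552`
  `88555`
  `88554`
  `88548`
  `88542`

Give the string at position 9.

88488

Stepping forward 3 times from 88542: 88542 → 88545 → 88544, then the target.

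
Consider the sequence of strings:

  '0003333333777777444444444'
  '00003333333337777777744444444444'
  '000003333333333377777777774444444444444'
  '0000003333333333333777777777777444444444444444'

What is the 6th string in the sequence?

000000003333333333333333377777777777777774444444444444444444

The n-th term is n 0's then 2n+1 3's then 2n 7's then 2n+3 4's, where the shown terms are n = 3, 4, 5, 6.
For term 6, n = 8, so the run lengths are 8, 17, 16, 19.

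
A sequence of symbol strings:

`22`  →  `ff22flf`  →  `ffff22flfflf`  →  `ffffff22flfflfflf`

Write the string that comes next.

ffffffff22flfflfflfflf

Each term wraps the previous one in ff on the left and flf on the right.
So the next term is ff·ffffff22flfflfflf·flf.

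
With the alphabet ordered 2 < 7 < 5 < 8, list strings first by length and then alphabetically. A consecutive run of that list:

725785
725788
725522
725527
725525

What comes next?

Treat 725525 as a base-4 numeral over the given alphabet and add one, carrying through any trailing 8's.

725528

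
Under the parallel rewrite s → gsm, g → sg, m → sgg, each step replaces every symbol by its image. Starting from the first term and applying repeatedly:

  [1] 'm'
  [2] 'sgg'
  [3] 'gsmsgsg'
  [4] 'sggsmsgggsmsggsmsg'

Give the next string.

gsmsgsggsmsgggsmsgsgsggsmsgggsmsgsggsmsgggsmsg

φ(sggsmsgggsmsggsmsg) expands symbol-by-symbol to gsm sg sg gsm sgg gsm sg sg sg gsm sgg gsm sg sg gsm sgg gsm sg; joining the 18 pieces gives the next term.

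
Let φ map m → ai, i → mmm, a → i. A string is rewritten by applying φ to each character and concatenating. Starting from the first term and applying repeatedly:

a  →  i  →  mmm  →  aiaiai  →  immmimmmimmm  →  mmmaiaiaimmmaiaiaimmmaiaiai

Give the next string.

φ(mmmaiaiaimmmaiaiaimmmaiaiai) expands symbol-by-symbol to ai ai ai i mmm i mmm i mmm ai ai ai i mmm i mmm i mmm ai ai ai i mmm i mmm i mmm; joining the 27 pieces gives the next term.

aiaiaiimmmimmmimmmaiaiaiimmmimmmimmmaiaiaiimmmimmmimmm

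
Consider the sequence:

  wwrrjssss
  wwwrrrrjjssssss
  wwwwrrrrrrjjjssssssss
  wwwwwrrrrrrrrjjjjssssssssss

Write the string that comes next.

Each string has the form w^{n+1} r^{2n} j^{n} s^{2n+2} (n = 1, 2, …).
Setting n = 5 gives 6, 10, 5, 12 characters in each block.

wwwwwwrrrrrrrrrrjjjjjssssssssssss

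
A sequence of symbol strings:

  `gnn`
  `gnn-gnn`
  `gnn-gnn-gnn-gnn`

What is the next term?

s(k+1) = s(k)·-·s(k) — each term doubles the last with '-' between the halves.
So the next term is two copies of gnn-gnn-gnn-gnn with '-' between the halves.

gnn-gnn-gnn-gnn-gnn-gnn-gnn-gnn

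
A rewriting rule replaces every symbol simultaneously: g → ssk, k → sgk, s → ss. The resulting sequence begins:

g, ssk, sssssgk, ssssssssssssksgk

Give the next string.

Rewriting the 16 symbols of ssssssssssssksgk one by one yields ss ss ss ss ss ss ss ss ss ss ss ss sgk ss ssk sgk; concatenated:

sssssssssssssssssssssssssgkssssksgk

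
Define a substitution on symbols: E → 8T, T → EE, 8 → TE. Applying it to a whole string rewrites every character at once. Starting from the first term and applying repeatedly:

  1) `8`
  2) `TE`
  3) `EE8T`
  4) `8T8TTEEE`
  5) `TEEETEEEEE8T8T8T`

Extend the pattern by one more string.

EE8T8T8TEE8T8T8T8T8TTEEETEEETEEE

φ(TEEETEEEEE8T8T8T) expands symbol-by-symbol to EE 8T 8T 8T EE 8T 8T 8T 8T 8T TE EE TE EE TE EE; joining the 16 pieces gives the next term.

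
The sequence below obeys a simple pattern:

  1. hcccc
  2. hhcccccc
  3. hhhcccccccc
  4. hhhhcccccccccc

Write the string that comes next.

hhhhhcccccccccccc

Term n consists of n-1 h's, followed by 2n c's, where the shown terms are n = 2, 3, 4, 5.
For the next term, n = 6, so the run lengths are 5, 12.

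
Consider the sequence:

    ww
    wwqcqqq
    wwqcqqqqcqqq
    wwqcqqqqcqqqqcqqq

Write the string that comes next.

Every step adds qcqqq to the end: s(k+1) = s(k)·qcqqq.
Applying this once more to wwqcqqqqcqqqqcqqq:

wwqcqqqqcqqqqcqqqqcqqq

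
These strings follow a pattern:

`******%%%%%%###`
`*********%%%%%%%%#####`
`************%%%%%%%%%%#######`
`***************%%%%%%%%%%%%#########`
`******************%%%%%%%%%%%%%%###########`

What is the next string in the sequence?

*********************%%%%%%%%%%%%%%%%#############

Reading off run lengths: * runs 6, 9, 12, 15, 18; % runs 6, 8, 10, 12, 14; # runs 3, 5, 7, 9, 11 — each is linear in n, where the shown terms are n = 2, 3, 4, 5, 6.
Setting n = 7 gives 21, 16, 13 characters in each block.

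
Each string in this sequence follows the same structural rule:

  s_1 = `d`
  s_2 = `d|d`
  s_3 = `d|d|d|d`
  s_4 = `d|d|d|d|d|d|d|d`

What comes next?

Each string is two copies of the previous one joined by '|'.
One more doubling of d|d|d|d|d|d|d|d gives the answer.

d|d|d|d|d|d|d|d|d|d|d|d|d|d|d|d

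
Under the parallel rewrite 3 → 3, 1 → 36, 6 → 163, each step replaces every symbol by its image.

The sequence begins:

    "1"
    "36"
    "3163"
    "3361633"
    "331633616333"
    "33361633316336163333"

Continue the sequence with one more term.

333163361633333616333163361633333

Applying the rule to each of the 20 symbols of 33361633316336163333 gives the pieces 3 3 3 163 36 163 3 3 3 36 163 3 3 163 36 163 3 3 3 3, which concatenate to the answer.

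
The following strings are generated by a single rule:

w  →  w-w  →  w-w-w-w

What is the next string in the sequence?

Each string is two copies of the previous one joined by '-'.
One more doubling of w-w-w-w gives the answer.

w-w-w-w-w-w-w-w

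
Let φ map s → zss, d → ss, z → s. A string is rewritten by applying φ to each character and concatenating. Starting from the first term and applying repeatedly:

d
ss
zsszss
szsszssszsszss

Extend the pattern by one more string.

Rewriting the 14 symbols of szsszssszsszss one by one yields zss s zss zss s zss zss zss s zss zss s zss zss; concatenated:

zssszsszssszsszsszssszsszssszsszss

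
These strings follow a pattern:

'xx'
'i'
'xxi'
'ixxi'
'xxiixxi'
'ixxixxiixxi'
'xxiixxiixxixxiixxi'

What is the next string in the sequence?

ixxixxiixxixxiixxiixxixxiixxi

Each term (from the third on) is the two preceding terms concatenated in order: term 3 = xx·i = xxi.
The next term joins ixxixxiixxi and xxiixxiixxixxiixxi.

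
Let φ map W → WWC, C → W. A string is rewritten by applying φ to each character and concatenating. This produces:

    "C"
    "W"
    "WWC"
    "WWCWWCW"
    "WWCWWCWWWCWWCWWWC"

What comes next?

Rewriting the 17 symbols of WWCWWCWWWCWWCWWWC one by one yields WWC WWC W WWC WWC W WWC WWC WWC W WWC WWC W WWC WWC WWC W; concatenated:

WWCWWCWWWCWWCWWWCWWCWWCWWWCWWCWWWCWWCWWCW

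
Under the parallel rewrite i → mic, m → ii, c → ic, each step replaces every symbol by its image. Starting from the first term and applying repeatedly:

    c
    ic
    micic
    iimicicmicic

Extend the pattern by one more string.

micmiciimicicmiciciimicicmicic

Expanding iimicicmicic: i→mic, i→mic, m→ii, i→mic, c→ic, i→mic, c→ic, m→ii, i→mic, c→ic, i→mic, c→ic. Concatenated: mic mic ii mic ic mic ic ii mic ic mic ic.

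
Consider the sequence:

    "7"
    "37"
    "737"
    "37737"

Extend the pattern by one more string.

73737737

Each term (from the third on) is the two preceding terms concatenated in order: term 3 = 7·37 = 737.
The next term joins 737 and 37737.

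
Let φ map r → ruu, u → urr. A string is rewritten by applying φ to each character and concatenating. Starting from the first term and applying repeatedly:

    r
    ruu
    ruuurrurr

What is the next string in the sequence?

Apply φ to ruuurrurr symbol by symbol: r→ruu, u→urr, u→urr, u→urr, r→ruu, r→ruu, u→urr, r→ruu, r→ruu; joined: ruu urr urr urr ruu ruu urr ruu ruu.

ruuurrurrurrruuruuurrruuruu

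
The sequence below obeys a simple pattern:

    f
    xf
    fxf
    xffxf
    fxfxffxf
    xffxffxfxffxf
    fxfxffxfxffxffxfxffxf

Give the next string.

xffxffxfxffxffxfxffxfxffxffxfxffxf

Each term (from the third on) is the two preceding terms concatenated in order: term 3 = f·xf = fxf.
So term 8 is xffxffxfxffxf·fxfxffxfxffxffxfxffxf.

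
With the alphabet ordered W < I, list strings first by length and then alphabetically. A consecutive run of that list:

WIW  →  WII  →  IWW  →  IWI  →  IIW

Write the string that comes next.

III

Find the rightmost character of IIW below I, bump it to the next letter, and reset everything to its right to W.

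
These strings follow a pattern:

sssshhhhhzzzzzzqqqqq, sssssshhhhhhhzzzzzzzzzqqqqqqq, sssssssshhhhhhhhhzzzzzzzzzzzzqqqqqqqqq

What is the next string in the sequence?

The n-th term is 2n+2 s's then 2n+3 h's then 3n+3 z's then 2n+3 q's (n = 1, 2, …).
At n = 4 the blocks have lengths 10, 11, 15, 11.

sssssssssshhhhhhhhhhhzzzzzzzzzzzzzzzqqqqqqqqqqq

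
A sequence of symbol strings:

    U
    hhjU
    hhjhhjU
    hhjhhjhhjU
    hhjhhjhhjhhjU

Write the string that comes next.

hhjhhjhhjhhjhhjU

The strings grow by a fixed prefix hhj each time.
So the next term is hhj·hhjhhjhhjhhjU.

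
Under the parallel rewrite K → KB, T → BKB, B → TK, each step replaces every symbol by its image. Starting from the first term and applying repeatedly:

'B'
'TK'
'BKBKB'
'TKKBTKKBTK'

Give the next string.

BKBKBKBTKBKBKBKBTKBKBKB

Expanding TKKBTKKBTK: T→BKB, K→KB, K→KB, B→TK, T→BKB, K→KB, K→KB, B→TK, T→BKB, K→KB. Concatenated: BKB KB KB TK BKB KB KB TK BKB KB.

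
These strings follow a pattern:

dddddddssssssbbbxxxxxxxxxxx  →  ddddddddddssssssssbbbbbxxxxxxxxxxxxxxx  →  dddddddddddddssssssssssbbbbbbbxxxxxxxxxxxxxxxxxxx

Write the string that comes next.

Each string has the form d^{3n+1} s^{2n+2} b^{2n-1} x^{4n+3}, where the shown terms are n = 2, 3, 4.
For the next term, n = 5, so the run lengths are 16, 12, 9, 23.

ddddddddddddddddssssssssssssbbbbbbbbbxxxxxxxxxxxxxxxxxxxxxxx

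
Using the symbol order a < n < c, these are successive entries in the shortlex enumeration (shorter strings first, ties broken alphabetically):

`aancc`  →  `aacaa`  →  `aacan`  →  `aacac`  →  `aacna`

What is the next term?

Find the rightmost character of aacna below c, bump it to the next letter, and reset everything to its right to a.

aacnn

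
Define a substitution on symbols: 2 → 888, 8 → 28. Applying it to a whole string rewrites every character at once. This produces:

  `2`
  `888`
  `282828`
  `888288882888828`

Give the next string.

Applying the rule to each of the 15 symbols of 888288882888828 gives the pieces 28 28 28 888 28 28 28 28 888 28 28 28 28 888 28, which concatenate to the answer.

282828888282828288882828282888828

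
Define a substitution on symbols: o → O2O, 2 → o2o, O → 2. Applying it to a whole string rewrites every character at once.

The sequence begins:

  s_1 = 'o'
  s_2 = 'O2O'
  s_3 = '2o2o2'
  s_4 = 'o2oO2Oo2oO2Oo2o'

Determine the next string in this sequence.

Rewriting the 15 symbols of o2oO2Oo2oO2Oo2o one by one yields O2O o2o O2O 2 o2o 2 O2O o2o O2O 2 o2o 2 O2O o2o O2O; concatenated:

O2Oo2oO2O2o2o2O2Oo2oO2O2o2o2O2Oo2oO2O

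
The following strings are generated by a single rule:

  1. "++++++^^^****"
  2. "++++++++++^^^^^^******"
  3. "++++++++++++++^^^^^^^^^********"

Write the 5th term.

++++++++++++++++++++++^^^^^^^^^^^^^^^************

Term n consists of 4n+2 +'s, followed by 3n ^'s, followed by 2n+2 *'s (n = 1, 2, …).
Setting n = 5 gives 22, 15, 12 characters in each block.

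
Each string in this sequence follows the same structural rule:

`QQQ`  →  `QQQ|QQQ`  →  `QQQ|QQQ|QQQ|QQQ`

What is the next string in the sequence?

QQQ|QQQ|QQQ|QQQ|QQQ|QQQ|QQQ|QQQ

Every step duplicates the string with '|' between the halves.
So the next term is two copies of QQQ|QQQ|QQQ|QQQ with '|' between the halves.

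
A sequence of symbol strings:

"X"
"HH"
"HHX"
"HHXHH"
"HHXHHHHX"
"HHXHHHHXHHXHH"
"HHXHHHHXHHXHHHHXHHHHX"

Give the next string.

HHXHHHHXHHXHHHHXHHHHXHHXHHHHXHHXHH

From term 3 onward, concatenate the last term with the second-to-last: HH·X = HHX, HHX·HH = HHXHH, …
Continuing: HHXHHHHXHHXHHHHXHHHHX · HHXHHHHXHHXHH gives term 8.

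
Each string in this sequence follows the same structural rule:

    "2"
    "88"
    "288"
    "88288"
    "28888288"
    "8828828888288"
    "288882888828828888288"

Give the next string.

Each term (from the third on) is the two preceding terms concatenated in order: term 3 = 2·88 = 288.
Continuing: 8828828888288 · 288882888828828888288 gives term 8.

8828828888288288882888828828888288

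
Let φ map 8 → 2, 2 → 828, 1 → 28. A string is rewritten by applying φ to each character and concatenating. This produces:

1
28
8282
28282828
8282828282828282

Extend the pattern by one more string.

28282828282828282828282828282828

φ(8282828282828282) expands symbol-by-symbol to 2 828 2 828 2 828 2 828 2 828 2 828 2 828 2 828; joining the 16 pieces gives the next term.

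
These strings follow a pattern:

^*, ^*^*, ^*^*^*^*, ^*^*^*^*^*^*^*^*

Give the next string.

^*^*^*^*^*^*^*^*^*^*^*^*^*^*^*^*

s(k+1) = s(k)·s(k) — each term doubles the last.
So the next term is two copies of ^*^*^*^*^*^*^*^*.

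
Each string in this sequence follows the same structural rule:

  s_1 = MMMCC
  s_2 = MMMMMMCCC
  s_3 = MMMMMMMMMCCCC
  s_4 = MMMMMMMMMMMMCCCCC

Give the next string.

Reading off run lengths: M runs 3, 6, 9, 12; C runs 2, 3, 4, 5 — each is linear in n (n = 1, 2, …).
For the next term, n = 5, so the run lengths are 15, 6.

MMMMMMMMMMMMMMMCCCCCC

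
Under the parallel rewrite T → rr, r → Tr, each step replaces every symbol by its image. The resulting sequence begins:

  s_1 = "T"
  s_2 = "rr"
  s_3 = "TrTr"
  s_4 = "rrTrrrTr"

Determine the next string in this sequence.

Apply φ to rrTrrrTr symbol by symbol: r→Tr, r→Tr, T→rr, r→Tr, r→Tr, r→Tr, T→rr, r→Tr; joined: Tr Tr rr Tr Tr Tr rr Tr.

TrTrrrTrTrTrrrTr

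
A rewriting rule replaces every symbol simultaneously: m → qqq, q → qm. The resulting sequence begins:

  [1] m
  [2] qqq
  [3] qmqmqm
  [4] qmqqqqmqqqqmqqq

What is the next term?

φ(qmqqqqmqqqqmqqq) expands symbol-by-symbol to qm qqq qm qm qm qm qqq qm qm qm qm qqq qm qm qm; joining the 15 pieces gives the next term.

qmqqqqmqmqmqmqqqqmqmqmqmqqqqmqmqm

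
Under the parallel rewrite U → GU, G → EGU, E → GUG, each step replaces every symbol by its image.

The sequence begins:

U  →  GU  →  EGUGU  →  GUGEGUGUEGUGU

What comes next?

Applying the rule to each of the 13 symbols of GUGEGUGUEGUGU gives the pieces EGU GU EGU GUG EGU GU EGU GU GUG EGU GU EGU GU, which concatenate to the answer.

EGUGUEGUGUGEGUGUEGUGUGUGEGUGUEGUGU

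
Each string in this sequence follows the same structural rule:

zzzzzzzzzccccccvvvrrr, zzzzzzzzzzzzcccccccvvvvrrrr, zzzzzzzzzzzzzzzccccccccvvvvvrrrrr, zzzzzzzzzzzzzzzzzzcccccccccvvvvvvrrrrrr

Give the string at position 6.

The n-th term is 3n z's then n+3 c's then n v's then n r's, where the shown terms are n = 3, 4, 5, 6.
Setting n = 8 gives 24, 11, 8, 8 characters in each block.

zzzzzzzzzzzzzzzzzzzzzzzzcccccccccccvvvvvvvvrrrrrrrr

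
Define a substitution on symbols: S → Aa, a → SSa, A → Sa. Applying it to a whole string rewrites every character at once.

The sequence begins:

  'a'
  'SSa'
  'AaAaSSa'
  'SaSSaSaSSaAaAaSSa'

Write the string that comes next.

AaSSaAaAaSSaAaSSaAaAaSSaSaSSaSaSSaAaAaSSa

Replace each of the 17 characters of SaSSaSaSSaAaAaSSa in place — Aa SSa Aa Aa SSa Aa SSa Aa Aa SSa Sa SSa Sa SSa Aa Aa SSa — and concatenate.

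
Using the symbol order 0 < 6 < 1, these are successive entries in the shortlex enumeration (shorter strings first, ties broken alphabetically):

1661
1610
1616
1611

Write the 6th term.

Advancing 2 positions from 1611 through 1611 → 1100 reaches term 6.

1106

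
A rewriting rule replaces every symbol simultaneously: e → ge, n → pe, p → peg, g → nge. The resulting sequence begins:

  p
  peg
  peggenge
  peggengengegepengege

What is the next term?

φ(peggengengegepengege) expands symbol-by-symbol to peg ge nge nge ge pe nge ge pe nge ge nge ge peg ge pe nge ge nge ge; joining the 20 pieces gives the next term.

peggengengegepengegepengegengegepeggepengegengege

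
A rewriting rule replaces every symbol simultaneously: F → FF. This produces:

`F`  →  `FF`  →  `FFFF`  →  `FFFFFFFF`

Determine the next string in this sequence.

FFFFFFFFFFFFFFFF

Rewriting each symbol of FFFFFFFF: F→FF, F→FF, F→FF, F→FF, F→FF, F→FF, F→FF, F→FF, which concatenates to FF FF FF FF FF FF FF FF.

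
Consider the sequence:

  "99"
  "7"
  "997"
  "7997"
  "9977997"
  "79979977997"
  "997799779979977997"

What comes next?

This is a Fibonacci-style word recurrence s(k) = s(k−2)·s(k−1): e.g. 99·7 = 997.
Continuing: 79979977997 · 997799779979977997 gives term 8.

79979977997997799779979977997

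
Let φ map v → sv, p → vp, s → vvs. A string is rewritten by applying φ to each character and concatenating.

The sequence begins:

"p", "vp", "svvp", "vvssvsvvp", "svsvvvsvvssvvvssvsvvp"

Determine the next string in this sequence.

Applying the rule to each of the 21 symbols of svsvvvsvvssvvvssvsvvp gives the pieces vvs sv vvs sv sv sv vvs sv sv vvs vvs sv sv sv vvs vvs sv vvs sv sv vp, which concatenate to the answer.

vvssvvvssvsvsvvvssvsvvvsvvssvsvsvvvsvvssvvvssvsvvp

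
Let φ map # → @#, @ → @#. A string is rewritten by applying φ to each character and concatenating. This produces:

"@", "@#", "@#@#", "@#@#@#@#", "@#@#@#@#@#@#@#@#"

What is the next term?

@#@#@#@#@#@#@#@#@#@#@#@#@#@#@#@#

Applying the rule to each of the 16 symbols of @#@#@#@#@#@#@#@# gives the pieces @# @# @# @# @# @# @# @# @# @# @# @# @# @# @# @#, which concatenate to the answer.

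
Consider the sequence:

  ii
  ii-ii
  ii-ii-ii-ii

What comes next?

Every step duplicates the string with '-' between the halves.
So the next term is two copies of ii-ii-ii-ii with '-' between the halves.

ii-ii-ii-ii-ii-ii-ii-ii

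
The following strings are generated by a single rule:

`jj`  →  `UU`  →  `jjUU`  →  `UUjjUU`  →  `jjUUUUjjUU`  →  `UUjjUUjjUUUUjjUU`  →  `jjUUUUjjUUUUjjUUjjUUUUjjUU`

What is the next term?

From term 3 onward, concatenate the second-to-last term with the last: jj·UU = jjUU, UU·jjUU = UUjjUU, …
The next term joins UUjjUUjjUUUUjjUU and jjUUUUjjUUUUjjUUjjUUUUjjUU.

UUjjUUjjUUUUjjUUjjUUUUjjUUUUjjUUjjUUUUjjUU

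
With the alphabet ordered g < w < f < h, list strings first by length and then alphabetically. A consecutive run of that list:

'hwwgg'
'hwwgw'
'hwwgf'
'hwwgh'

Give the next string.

hwwwg

Treat hwwgh as a base-4 numeral over the given alphabet and add one, carrying through any trailing h's.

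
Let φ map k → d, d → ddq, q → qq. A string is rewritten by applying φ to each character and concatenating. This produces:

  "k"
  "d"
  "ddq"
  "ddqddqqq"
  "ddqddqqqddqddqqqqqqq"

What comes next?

φ(ddqddqqqddqddqqqqqqq) expands symbol-by-symbol to ddq ddq qq ddq ddq qq qq qq ddq ddq qq ddq ddq qq qq qq qq qq qq qq; joining the 20 pieces gives the next term.

ddqddqqqddqddqqqqqqqddqddqqqddqddqqqqqqqqqqqqqqq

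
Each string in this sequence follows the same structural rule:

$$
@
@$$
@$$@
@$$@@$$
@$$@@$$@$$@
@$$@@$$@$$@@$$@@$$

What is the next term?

@$$@@$$@$$@@$$@@$$@$$@@$$@$$@

This is a Fibonacci-style word recurrence s(k) = s(k−1)·s(k−2): e.g. @·$$ = @$$.
Continuing: @$$@@$$@$$@@$$@@$$ · @$$@@$$@$$@ gives term 8.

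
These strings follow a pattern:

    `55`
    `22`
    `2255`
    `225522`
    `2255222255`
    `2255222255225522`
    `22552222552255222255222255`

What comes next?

This is a Fibonacci-style word recurrence s(k) = s(k−1)·s(k−2): e.g. 22·55 = 2255.
The next term joins 22552222552255222255222255 and 2255222255225522.

225522225522552222552222552255222255225522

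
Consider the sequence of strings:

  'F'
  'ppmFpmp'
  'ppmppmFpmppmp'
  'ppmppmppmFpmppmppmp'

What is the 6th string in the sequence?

ppmppmppmppmppmFpmppmppmppmppmp

s(k+1) = ppm·s(k)·pmp, so each term gains ppm as a prefix and pmp as a suffix.
From ppmppmppmFpmppmppmp, 2 further steps: ppmppmppmFpmppmppmp → ppmppmppmppmFpmppmppmppmp → (answer).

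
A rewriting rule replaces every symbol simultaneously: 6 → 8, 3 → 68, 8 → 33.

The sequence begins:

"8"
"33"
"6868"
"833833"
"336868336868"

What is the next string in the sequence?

Expanding 336868336868: 3→68, 3→68, 6→8, 8→33, 6→8, 8→33, 3→68, 3→68, 6→8, 8→33, 6→8, 8→33. Concatenated: 68 68 8 33 8 33 68 68 8 33 8 33.

68688338336868833833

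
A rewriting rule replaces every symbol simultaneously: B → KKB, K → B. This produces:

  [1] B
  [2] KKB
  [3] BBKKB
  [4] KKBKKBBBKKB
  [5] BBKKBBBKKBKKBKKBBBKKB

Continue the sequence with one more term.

Rewriting the 21 symbols of BBKKBBBKKBKKBKKBBBKKB one by one yields KKB KKB B B KKB KKB KKB B B KKB B B KKB B B KKB KKB KKB B B KKB; concatenated:

KKBKKBBBKKBKKBKKBBBKKBBBKKBBBKKBKKBKKBBBKKB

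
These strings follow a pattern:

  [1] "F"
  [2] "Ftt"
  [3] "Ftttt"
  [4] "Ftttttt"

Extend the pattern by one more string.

Each term is the previous one with tt appended.
One more step from Ftttttt gives the answer.

Ftttttttt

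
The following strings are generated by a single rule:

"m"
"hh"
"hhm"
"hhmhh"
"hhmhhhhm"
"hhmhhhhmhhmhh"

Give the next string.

hhmhhhhmhhmhhhhmhhhhm

This is a Fibonacci-style word recurrence s(k) = s(k−1)·s(k−2): e.g. hh·m = hhm.
Continuing: hhmhhhhmhhmhh · hhmhhhhm gives term 7.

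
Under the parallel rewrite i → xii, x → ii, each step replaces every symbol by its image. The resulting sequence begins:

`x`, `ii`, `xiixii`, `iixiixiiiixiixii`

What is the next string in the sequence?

xiixiiiixiixiiiixiixiixiixiiiixiixiiiixiixii

Applying the rule to each of the 16 symbols of iixiixiiiixiixii gives the pieces xii xii ii xii xii ii xii xii xii xii ii xii xii ii xii xii, which concatenate to the answer.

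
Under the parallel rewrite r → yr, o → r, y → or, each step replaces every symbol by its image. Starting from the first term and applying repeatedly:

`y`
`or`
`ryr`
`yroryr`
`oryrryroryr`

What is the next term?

Expanding oryrryroryr: o→r, r→yr, y→or, r→yr, r→yr, y→or, r→yr, o→r, r→yr, y→or, r→yr. Concatenated: r yr or yr yr or yr r yr or yr.

ryroryryroryrryroryr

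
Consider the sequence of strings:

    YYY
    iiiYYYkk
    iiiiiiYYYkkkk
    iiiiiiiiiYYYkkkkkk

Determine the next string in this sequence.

Each term wraps the previous one in iii on the left and kk on the right.
One more step from iiiiiiiiiYYYkkkkkk gives the answer.

iiiiiiiiiiiiYYYkkkkkkkk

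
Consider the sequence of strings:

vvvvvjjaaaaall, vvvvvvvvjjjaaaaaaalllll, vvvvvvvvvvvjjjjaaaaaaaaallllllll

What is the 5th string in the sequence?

vvvvvvvvvvvvvvvvvjjjjjjaaaaaaaaaaaaallllllllllllll

Term n consists of 3n+2 v's, followed by n+1 j's, followed by 2n+3 a's, followed by 3n-1 l's (n = 1, 2, …).
At n = 5 the blocks have lengths 17, 6, 13, 14.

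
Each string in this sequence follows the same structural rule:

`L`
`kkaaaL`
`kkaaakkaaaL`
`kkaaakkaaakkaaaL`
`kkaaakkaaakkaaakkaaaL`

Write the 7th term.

The strings grow by a fixed prefix kkaaa each time.
From kkaaakkaaakkaaakkaaaL, 2 further steps: kkaaakkaaakkaaakkaaaL → kkaaakkaaakkaaakkaaakkaaaL → (answer).

kkaaakkaaakkaaakkaaakkaaakkaaaL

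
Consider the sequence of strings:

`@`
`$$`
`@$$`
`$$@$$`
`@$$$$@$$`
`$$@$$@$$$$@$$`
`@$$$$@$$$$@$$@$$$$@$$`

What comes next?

This is a Fibonacci-style word recurrence s(k) = s(k−2)·s(k−1): e.g. @·$$ = @$$.
The next term joins $$@$$@$$$$@$$ and @$$$$@$$$$@$$@$$$$@$$.

$$@$$@$$$$@$$@$$$$@$$$$@$$@$$$$@$$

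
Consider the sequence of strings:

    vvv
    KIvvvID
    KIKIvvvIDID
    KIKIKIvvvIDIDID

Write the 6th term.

s(k+1) = KI·s(k)·ID, so each term gains KI as a prefix and ID as a suffix.
From KIKIKIvvvIDIDID, 2 further steps: KIKIKIvvvIDIDID → KIKIKIKIvvvIDIDIDID → (answer).

KIKIKIKIKIvvvIDIDIDIDID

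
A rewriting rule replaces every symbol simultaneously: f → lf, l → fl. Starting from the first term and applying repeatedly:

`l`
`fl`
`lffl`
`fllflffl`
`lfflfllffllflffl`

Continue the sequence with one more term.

fllflffllfflfllflfflfllffllflffl

Applying the rule to each of the 16 symbols of lfflfllffllflffl gives the pieces fl lf lf fl lf fl fl lf lf fl fl lf fl lf lf fl, which concatenate to the answer.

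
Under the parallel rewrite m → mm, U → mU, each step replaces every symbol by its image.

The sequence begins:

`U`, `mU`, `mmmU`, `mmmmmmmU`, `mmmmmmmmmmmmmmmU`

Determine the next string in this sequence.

mmmmmmmmmmmmmmmmmmmmmmmmmmmmmmmU

φ(mmmmmmmmmmmmmmmU) expands symbol-by-symbol to mm mm mm mm mm mm mm mm mm mm mm mm mm mm mm mU; joining the 16 pieces gives the next term.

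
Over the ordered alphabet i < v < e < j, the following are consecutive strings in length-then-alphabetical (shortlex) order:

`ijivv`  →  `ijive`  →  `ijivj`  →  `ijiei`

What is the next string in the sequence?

ijiev

The successor of ijiei increments the rightmost position that isn't already j and resets every position after it to i.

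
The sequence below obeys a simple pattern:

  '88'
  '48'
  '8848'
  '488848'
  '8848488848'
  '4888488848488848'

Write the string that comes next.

88484888484888488848488848

From term 3 onward, concatenate the second-to-last term with the last: 88·48 = 8848, 48·8848 = 488848, …
The next term joins 8848488848 and 4888488848488848.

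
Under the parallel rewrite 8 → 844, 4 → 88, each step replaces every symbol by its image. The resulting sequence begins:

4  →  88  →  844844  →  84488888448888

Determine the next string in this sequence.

Rewriting the 14 symbols of 84488888448888 one by one yields 844 88 88 844 844 844 844 844 88 88 844 844 844 844; concatenated:

84488888448448448448448888844844844844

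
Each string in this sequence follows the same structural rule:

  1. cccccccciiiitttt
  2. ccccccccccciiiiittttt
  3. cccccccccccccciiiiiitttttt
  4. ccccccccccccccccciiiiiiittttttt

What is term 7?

Term n consists of 3n+2 c's, followed by n+2 i's, followed by n+2 t's, where the shown terms are n = 2, 3, 4, 5.
Setting n = 8 gives 26, 10, 10 characters in each block.

cccccccccccccccccccccccccciiiiiiiiiitttttttttt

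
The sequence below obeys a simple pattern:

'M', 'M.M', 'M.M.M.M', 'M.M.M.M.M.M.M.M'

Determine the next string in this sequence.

Each string is two copies of the previous one joined by '.'.
One more doubling of M.M.M.M.M.M.M.M gives the answer.

M.M.M.M.M.M.M.M.M.M.M.M.M.M.M.M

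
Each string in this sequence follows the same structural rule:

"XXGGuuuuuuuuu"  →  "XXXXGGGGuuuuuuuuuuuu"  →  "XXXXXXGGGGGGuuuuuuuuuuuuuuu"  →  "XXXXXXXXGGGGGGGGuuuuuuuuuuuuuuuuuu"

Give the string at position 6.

Each string has the form X^{2n-2} G^{2n-2} u^{3n+3}, where the shown terms are n = 2, 3, 4, 5.
For term 6, n = 7, so the run lengths are 12, 12, 24.

XXXXXXXXXXXXGGGGGGGGGGGGuuuuuuuuuuuuuuuuuuuuuuuu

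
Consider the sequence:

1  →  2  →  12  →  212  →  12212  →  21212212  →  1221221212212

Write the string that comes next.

212122121221221212212

This is a Fibonacci-style word recurrence s(k) = s(k−2)·s(k−1): e.g. 1·2 = 12.
The next term joins 21212212 and 1221221212212.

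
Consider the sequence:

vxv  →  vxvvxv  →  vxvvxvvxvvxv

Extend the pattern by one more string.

s(k+1) = s(k)·s(k) — each term doubles the last.
Doubling vxvvxvvxvvxv:

vxvvxvvxvvxvvxvvxvvxvvxv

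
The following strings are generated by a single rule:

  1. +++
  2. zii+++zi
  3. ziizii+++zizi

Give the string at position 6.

Every step adds zii to the front and zi to the end of the previous string.
From ziizii+++zizi, 3 further steps: ziizii+++zizi → ziiziizii+++zizizi → ziiziiziizii+++zizizizi → (answer).

ziiziiziiziizii+++zizizizizi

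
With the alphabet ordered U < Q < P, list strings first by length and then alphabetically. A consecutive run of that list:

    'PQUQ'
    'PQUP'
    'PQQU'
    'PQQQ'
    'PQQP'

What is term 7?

PQPQ

Stepping forward 2 times from PQQP: PQQP → PQPU, then the target.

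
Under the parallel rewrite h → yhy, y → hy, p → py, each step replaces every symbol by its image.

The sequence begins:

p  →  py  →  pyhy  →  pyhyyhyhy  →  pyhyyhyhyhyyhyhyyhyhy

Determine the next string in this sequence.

Rewriting the 21 symbols of pyhyyhyhyhyyhyhyyhyhy one by one yields py hy yhy hy hy yhy hy yhy hy yhy hy hy yhy hy yhy hy hy yhy hy yhy hy; concatenated:

pyhyyhyhyhyyhyhyyhyhyyhyhyhyyhyhyyhyhyhyyhyhyyhyhy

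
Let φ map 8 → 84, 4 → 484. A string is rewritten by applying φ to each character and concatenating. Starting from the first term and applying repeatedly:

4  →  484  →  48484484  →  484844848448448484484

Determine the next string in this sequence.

Rewriting the 21 symbols of 484844848448448484484 one by one yields 484 84 484 84 484 484 84 484 84 484 484 84 484 484 84 484 84 484 484 84 484; concatenated:

4848448484484484844848448448484484484844848448448484484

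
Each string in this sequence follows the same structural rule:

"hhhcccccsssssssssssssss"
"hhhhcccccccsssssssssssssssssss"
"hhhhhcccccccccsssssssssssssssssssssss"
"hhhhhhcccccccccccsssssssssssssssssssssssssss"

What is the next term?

Reading off run lengths: h runs 3, 4, 5, 6; c runs 5, 7, 9, 11; s runs 15, 19, 23, 27 — each is linear in n, where the shown terms are n = 3, 4, 5, 6.
At n = 7 the blocks have lengths 7, 13, 31.

hhhhhhhcccccccccccccsssssssssssssssssssssssssssssss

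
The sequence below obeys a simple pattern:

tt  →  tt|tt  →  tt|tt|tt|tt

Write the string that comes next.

Each string is two copies of the previous one joined by '|'.
Doubling tt|tt|tt|tt with '|' between the halves:

tt|tt|tt|tt|tt|tt|tt|tt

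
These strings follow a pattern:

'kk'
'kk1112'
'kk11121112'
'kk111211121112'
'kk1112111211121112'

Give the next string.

Every step adds 1112 to the end: s(k+1) = s(k)·1112.
Applying this once more to kk1112111211121112:

kk11121112111211121112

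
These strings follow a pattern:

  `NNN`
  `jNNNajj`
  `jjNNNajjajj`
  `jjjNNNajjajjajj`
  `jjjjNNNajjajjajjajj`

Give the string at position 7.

Each term wraps the previous one in j on the left and ajj on the right.
From jjjjNNNajjajjajjajj, 2 further steps: jjjjNNNajjajjajjajj → jjjjjNNNajjajjajjajjajj → (answer).

jjjjjjNNNajjajjajjajjajjajj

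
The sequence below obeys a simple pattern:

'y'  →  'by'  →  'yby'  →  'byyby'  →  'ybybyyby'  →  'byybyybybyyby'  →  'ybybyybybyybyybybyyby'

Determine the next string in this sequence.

byybyybybyybyybybyybybyybyybybyyby

Each term (from the third on) is the two preceding terms concatenated in order: term 3 = y·by = yby.
The next term joins byybyybybyyby and ybybyybybyybyybybyyby.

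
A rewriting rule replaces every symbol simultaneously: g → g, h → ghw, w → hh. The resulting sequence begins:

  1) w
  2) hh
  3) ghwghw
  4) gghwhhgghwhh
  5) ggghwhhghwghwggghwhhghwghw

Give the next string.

gggghwhhghwghwgghwhhgghwhhgggghwhhghwghwgghwhhgghwhh

φ(ggghwhhghwghwggghwhhghwghw) expands symbol-by-symbol to g g g ghw hh ghw ghw g ghw hh g ghw hh g g g ghw hh ghw ghw g ghw hh g ghw hh; joining the 26 pieces gives the next term.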